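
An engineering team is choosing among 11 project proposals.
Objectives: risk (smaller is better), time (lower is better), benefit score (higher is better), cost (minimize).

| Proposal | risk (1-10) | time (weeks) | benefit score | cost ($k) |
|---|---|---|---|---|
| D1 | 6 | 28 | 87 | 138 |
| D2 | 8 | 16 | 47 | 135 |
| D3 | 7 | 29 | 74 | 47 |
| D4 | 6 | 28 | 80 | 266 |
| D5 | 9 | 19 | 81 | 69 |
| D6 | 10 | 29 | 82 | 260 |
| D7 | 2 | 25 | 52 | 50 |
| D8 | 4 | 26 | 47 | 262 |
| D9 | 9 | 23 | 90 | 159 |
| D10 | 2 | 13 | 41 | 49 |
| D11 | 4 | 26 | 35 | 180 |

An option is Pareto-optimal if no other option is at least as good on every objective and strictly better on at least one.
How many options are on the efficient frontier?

D1: not dominated.
D2: not dominated.
D3: not dominated (best cost).
D4: dominated by D1 (risk 6≤6, time 28≤28, benefit score 87≥80, cost 138≤266).
D5: not dominated.
D6: dominated by D1 (risk 6≤10, time 28≤29, benefit score 87≥82, cost 138≤260).
D7: not dominated.
D8: dominated by D7 (risk 2≤4, time 25≤26, benefit score 52≥47, cost 50≤262).
D9: not dominated (best benefit score).
D10: not dominated (best time).
D11: dominated by D7 (risk 2≤4, time 25≤26, benefit score 52≥35, cost 50≤180).
Pareto-optimal: D1, D2, D3, D5, D7, D9, D10 → 7.

7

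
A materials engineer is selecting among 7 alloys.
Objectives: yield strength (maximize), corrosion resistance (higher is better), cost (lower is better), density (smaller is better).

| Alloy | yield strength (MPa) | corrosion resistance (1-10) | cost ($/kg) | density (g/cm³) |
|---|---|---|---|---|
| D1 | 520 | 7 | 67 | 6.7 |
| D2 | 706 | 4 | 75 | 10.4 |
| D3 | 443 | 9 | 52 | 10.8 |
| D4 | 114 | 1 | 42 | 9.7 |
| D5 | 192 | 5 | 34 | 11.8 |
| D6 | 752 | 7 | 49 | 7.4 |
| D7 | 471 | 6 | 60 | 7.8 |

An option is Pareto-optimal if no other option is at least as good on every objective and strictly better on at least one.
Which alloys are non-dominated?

D1: not dominated (best density).
D2: dominated by D6 (yield strength 752≥706, corrosion resistance 7≥4, cost 49≤75, density 7.4≤10.4).
D3: not dominated (best corrosion resistance).
D4: not dominated.
D5: not dominated (best cost).
D6: not dominated (best yield strength).
D7: dominated by D6 (yield strength 752≥471, corrosion resistance 7≥6, cost 49≤60, density 7.4≤7.8).

D1, D3, D4, D5, D6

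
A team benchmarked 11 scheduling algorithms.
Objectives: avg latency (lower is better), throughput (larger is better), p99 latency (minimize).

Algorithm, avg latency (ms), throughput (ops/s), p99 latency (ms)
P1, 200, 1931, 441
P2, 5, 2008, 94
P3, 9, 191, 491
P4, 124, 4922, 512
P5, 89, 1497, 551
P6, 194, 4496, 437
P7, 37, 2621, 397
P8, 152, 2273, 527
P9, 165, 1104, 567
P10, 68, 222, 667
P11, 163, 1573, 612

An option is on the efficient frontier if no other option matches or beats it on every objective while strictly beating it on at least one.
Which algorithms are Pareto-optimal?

P1: dominated by P2 (avg latency 5≤200, throughput 2008≥1931, p99 latency 94≤441).
P2: not dominated (best avg latency).
P3: dominated by P2 (avg latency 5≤9, throughput 2008≥191, p99 latency 94≤491).
P4: not dominated (best throughput).
P5: dominated by P2 (avg latency 5≤89, throughput 2008≥1497, p99 latency 94≤551).
P6: not dominated.
P7: not dominated.
P8: dominated by P4 (avg latency 124≤152, throughput 4922≥2273, p99 latency 512≤527).
P9: dominated by P2 (avg latency 5≤165, throughput 2008≥1104, p99 latency 94≤567).
P10: dominated by P2 (avg latency 5≤68, throughput 2008≥222, p99 latency 94≤667).
P11: dominated by P2 (avg latency 5≤163, throughput 2008≥1573, p99 latency 94≤612).

P2, P4, P6, P7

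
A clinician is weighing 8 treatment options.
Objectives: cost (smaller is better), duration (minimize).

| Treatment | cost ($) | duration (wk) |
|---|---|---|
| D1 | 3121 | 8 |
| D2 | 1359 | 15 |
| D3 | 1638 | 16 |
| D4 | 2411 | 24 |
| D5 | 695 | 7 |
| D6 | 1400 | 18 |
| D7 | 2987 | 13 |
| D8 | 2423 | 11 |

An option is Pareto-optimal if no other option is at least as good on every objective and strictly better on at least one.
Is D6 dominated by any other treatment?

Yes

D2 vs D6: cost 1359≤1400, duration 15≤18 — D2 is at least as good on every objective and strictly better on at least one, so D2 dominates D6.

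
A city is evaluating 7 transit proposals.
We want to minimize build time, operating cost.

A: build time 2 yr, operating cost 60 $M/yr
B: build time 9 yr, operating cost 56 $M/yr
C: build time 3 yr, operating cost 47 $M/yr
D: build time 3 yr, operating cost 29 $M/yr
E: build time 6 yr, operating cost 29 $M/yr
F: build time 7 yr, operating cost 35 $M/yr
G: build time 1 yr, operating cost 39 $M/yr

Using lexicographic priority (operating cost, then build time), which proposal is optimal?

First minimize operating cost: best is 29, kept {D, E}.
Then minimize build time: best is 3, kept {D}.

D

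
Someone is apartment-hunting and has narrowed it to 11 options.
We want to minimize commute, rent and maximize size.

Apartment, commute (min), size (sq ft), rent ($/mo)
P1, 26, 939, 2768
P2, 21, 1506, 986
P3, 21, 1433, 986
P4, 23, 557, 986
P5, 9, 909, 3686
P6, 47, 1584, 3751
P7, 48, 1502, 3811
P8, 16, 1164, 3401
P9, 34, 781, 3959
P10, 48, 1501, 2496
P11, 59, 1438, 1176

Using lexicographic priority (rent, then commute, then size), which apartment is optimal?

P2

First minimize rent: best is 986, kept {P2, P3, P4}.
Then minimize commute: best is 21, kept {P2, P3}.
Then maximize size: best is 1506, kept {P2}.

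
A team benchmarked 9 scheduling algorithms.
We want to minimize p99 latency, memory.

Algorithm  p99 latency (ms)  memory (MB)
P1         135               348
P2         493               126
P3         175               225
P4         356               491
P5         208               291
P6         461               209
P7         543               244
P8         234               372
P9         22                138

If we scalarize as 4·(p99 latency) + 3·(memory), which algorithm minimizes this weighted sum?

P9

P1: 4·135 + 3·348 = 1584
P2: 4·493 + 3·126 = 2350
P3: 4·175 + 3·225 = 1375
P4: 4·356 + 3·491 = 2897
P5: 4·208 + 3·291 = 1705
P6: 4·461 + 3·209 = 2471
P7: 4·543 + 3·244 = 2904
P8: 4·234 + 3·372 = 2052
P9: 4·22 + 3·138 = 502
Lowest: P9 at 502.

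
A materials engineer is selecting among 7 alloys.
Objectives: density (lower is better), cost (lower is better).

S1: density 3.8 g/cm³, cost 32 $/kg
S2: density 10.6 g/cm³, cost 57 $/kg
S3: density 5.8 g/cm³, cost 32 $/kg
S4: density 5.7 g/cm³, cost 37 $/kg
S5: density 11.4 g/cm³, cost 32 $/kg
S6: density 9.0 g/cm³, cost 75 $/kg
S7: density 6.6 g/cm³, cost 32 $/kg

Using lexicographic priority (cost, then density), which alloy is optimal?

First minimize cost: best is 32, kept {S1, S3, S5, S7}.
Then minimize density: best is 3.8, kept {S1}.

S1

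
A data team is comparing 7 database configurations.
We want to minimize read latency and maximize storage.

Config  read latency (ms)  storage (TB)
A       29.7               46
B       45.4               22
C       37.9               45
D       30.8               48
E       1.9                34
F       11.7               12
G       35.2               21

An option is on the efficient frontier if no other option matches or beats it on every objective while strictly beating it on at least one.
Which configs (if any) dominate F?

E

E: read latency 1.9≤11.7, storage 34≥12 — dominates F.
Others (A, B, C, D, G) are each worse than F on at least one objective.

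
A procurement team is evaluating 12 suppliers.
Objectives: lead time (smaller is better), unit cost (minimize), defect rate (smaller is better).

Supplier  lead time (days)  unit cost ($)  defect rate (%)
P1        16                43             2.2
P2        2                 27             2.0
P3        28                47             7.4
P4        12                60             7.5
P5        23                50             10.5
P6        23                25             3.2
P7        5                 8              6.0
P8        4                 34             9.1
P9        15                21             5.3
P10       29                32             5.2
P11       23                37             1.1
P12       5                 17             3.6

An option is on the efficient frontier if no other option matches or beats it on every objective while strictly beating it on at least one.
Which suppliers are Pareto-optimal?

P1: dominated by P2 (lead time 2≤16, unit cost 27≤43, defect rate 2.0≤2.2).
P2: not dominated (best lead time).
P3: dominated by P1 (lead time 16≤28, unit cost 43≤47, defect rate 2.2≤7.4).
P4: dominated by P2 (lead time 2≤12, unit cost 27≤60, defect rate 2.0≤7.5).
P5: dominated by P1 (lead time 16≤23, unit cost 43≤50, defect rate 2.2≤10.5).
P6: not dominated.
P7: not dominated (best unit cost).
P8: dominated by P2 (lead time 2≤4, unit cost 27≤34, defect rate 2.0≤9.1).
P9: dominated by P12 (lead time 5≤15, unit cost 17≤21, defect rate 3.6≤5.3).
P10: dominated by P2 (lead time 2≤29, unit cost 27≤32, defect rate 2.0≤5.2).
P11: not dominated (best defect rate).
P12: not dominated.

P2, P6, P7, P11, P12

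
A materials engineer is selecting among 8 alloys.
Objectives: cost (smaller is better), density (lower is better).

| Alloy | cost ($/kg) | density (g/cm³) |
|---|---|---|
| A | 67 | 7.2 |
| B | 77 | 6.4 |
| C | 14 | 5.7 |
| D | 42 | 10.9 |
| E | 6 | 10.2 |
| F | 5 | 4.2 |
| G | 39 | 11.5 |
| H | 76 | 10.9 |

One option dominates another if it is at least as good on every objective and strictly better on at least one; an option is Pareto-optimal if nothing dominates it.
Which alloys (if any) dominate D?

C: cost 14≤42, density 5.7≤10.9 — dominates D.
E: cost 6≤42, density 10.2≤10.9 — dominates D.
F: cost 5≤42, density 4.2≤10.9 — dominates D.
Others (A, B, G, H) are each worse than D on at least one objective.

C, E, F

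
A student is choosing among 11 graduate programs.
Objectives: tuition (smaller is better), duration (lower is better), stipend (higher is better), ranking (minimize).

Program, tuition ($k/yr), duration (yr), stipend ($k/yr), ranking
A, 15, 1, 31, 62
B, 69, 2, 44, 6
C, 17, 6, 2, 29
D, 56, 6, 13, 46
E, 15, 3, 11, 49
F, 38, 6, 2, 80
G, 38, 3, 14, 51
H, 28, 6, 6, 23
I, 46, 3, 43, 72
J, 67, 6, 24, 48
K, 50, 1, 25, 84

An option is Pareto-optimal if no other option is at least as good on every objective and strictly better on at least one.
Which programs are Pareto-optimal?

A: not dominated.
B: not dominated (best stipend).
C: not dominated.
D: not dominated.
E: not dominated.
F: dominated by A (tuition 15≤38, duration 1≤6, stipend 31≥2, ranking 62≤80).
G: not dominated.
H: not dominated.
I: not dominated.
J: not dominated.
K: dominated by A (tuition 15≤50, duration 1≤1, stipend 31≥25, ranking 62≤84).

A, B, C, D, E, G, H, I, J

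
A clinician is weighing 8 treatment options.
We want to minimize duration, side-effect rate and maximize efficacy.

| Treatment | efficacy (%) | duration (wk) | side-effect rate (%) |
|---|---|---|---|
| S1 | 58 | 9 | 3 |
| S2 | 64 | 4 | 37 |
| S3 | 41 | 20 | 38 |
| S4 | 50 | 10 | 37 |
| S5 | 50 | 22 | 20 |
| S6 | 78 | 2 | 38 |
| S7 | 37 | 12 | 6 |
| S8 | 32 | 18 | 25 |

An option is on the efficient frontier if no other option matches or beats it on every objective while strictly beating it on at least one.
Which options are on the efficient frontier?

S1, S2, S6

S1: not dominated (best side-effect rate).
S2: not dominated.
S3: dominated by S1 (efficacy 58≥41, duration 9≤20, side-effect rate 3≤38).
S4: dominated by S1 (efficacy 58≥50, duration 9≤10, side-effect rate 3≤37).
S5: dominated by S1 (efficacy 58≥50, duration 9≤22, side-effect rate 3≤20).
S6: not dominated (best efficacy).
S7: dominated by S1 (efficacy 58≥37, duration 9≤12, side-effect rate 3≤6).
S8: dominated by S1 (efficacy 58≥32, duration 9≤18, side-effect rate 3≤25).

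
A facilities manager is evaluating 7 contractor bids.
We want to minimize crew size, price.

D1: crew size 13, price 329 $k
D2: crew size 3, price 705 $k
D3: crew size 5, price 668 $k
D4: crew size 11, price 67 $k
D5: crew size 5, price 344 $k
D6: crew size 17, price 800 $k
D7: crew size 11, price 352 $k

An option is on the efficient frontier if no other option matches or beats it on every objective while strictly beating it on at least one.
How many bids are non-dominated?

3

D1: dominated by D4 (crew size 11≤13, price 67≤329).
D2: not dominated (best crew size).
D3: dominated by D5 (crew size 5≤5, price 344≤668).
D4: not dominated (best price).
D5: not dominated.
D6: dominated by D1 (crew size 13≤17, price 329≤800).
D7: dominated by D4 (crew size 11≤11, price 67≤352).
Pareto-optimal: D2, D4, D5 → 3.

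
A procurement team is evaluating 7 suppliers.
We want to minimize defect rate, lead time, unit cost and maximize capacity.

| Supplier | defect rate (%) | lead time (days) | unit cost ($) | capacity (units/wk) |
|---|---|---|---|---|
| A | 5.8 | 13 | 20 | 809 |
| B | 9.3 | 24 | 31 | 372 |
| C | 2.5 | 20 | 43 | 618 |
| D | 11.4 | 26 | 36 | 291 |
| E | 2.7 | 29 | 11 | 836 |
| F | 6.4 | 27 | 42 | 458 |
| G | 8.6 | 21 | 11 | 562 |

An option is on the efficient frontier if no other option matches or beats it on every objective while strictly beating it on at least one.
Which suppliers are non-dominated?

A, C, E, G

A: not dominated (best lead time).
B: dominated by A (defect rate 5.8≤9.3, lead time 13≤24, unit cost 20≤31, capacity 809≥372).
C: not dominated (best defect rate).
D: dominated by A (defect rate 5.8≤11.4, lead time 13≤26, unit cost 20≤36, capacity 809≥291).
E: not dominated (best capacity).
F: dominated by A (defect rate 5.8≤6.4, lead time 13≤27, unit cost 20≤42, capacity 809≥458).
G: not dominated.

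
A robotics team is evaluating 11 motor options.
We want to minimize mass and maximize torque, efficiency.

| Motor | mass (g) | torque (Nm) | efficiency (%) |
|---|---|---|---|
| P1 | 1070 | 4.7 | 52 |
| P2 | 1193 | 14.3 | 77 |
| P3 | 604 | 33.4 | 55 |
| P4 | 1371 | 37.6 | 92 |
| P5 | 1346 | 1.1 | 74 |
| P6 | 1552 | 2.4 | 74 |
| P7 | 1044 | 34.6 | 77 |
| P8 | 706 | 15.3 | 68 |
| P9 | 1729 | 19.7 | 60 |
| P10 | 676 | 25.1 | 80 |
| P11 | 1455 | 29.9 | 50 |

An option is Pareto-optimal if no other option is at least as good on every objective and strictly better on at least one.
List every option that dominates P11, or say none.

P3, P4, P7

P3: mass 604≤1455, torque 33.4≥29.9, efficiency 55≥50 — dominates P11.
P4: mass 1371≤1455, torque 37.6≥29.9, efficiency 92≥50 — dominates P11.
P7: mass 1044≤1455, torque 34.6≥29.9, efficiency 77≥50 — dominates P11.
Others (P1, P2, P5, P6, P8, P9, P10) are each worse than P11 on at least one objective.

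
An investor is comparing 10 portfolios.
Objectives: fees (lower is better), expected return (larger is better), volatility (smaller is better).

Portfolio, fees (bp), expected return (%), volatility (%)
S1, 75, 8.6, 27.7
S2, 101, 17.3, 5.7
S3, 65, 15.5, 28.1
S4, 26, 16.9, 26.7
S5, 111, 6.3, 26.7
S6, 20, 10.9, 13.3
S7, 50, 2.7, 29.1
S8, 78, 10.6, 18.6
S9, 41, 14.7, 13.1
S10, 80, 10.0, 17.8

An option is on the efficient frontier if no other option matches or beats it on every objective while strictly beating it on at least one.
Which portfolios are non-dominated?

S1: dominated by S4 (fees 26≤75, expected return 16.9≥8.6, volatility 26.7≤27.7).
S2: not dominated (best expected return).
S3: dominated by S4 (fees 26≤65, expected return 16.9≥15.5, volatility 26.7≤28.1).
S4: not dominated.
S5: dominated by S2 (fees 101≤111, expected return 17.3≥6.3, volatility 5.7≤26.7).
S6: not dominated (best fees).
S7: dominated by S4 (fees 26≤50, expected return 16.9≥2.7, volatility 26.7≤29.1).
S8: dominated by S6 (fees 20≤78, expected return 10.9≥10.6, volatility 13.3≤18.6).
S9: not dominated.
S10: dominated by S6 (fees 20≤80, expected return 10.9≥10.0, volatility 13.3≤17.8).

S2, S4, S6, S9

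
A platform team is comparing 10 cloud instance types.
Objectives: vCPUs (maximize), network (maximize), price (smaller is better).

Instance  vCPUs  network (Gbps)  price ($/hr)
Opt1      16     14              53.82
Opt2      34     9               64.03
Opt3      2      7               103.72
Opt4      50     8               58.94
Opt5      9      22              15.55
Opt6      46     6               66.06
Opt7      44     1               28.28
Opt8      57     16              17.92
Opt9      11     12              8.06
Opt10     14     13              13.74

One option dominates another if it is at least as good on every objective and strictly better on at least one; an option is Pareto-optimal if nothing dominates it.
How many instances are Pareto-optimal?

4

Opt1: dominated by Opt8 (vCPUs 57≥16, network 16≥14, price 17.92≤53.82).
Opt2: dominated by Opt8 (vCPUs 57≥34, network 16≥9, price 17.92≤64.03).
Opt3: dominated by Opt1 (vCPUs 16≥2, network 14≥7, price 53.82≤103.72).
Opt4: dominated by Opt8 (vCPUs 57≥50, network 16≥8, price 17.92≤58.94).
Opt5: not dominated (best network).
Opt6: dominated by Opt4 (vCPUs 50≥46, network 8≥6, price 58.94≤66.06).
Opt7: dominated by Opt8 (vCPUs 57≥44, network 16≥1, price 17.92≤28.28).
Opt8: not dominated (best vCPUs).
Opt9: not dominated (best price).
Opt10: not dominated.
Pareto-optimal: Opt5, Opt8, Opt9, Opt10 → 4.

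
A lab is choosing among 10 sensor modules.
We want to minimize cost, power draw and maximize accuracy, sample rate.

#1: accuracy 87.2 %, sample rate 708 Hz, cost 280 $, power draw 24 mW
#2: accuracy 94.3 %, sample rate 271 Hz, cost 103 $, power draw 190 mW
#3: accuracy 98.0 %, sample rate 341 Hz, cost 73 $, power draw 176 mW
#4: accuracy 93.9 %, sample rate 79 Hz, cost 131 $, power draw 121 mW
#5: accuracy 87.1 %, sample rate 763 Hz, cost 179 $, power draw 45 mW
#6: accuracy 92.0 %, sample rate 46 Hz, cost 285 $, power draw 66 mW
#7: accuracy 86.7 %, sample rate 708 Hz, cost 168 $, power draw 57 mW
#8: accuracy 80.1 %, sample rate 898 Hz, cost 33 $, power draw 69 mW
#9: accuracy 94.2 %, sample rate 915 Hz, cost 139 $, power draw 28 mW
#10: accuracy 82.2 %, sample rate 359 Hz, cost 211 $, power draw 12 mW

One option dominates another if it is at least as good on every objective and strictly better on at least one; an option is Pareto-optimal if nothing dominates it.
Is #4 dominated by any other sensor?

No

#1: worse on accuracy (87.2 vs 93.9).
#2: worse on power draw (190 vs 121).
#3: worse on power draw (176 vs 121).
#5: worse on accuracy (87.1 vs 93.9).
#6: worse on accuracy (92.0 vs 93.9).
#7: worse on accuracy (86.7 vs 93.9).
#8: worse on accuracy (80.1 vs 93.9).
#9: worse on cost (139 vs 131).
#10: worse on accuracy (82.2 vs 93.9).
No option is at least as good as #4 on every objective and strictly better on one.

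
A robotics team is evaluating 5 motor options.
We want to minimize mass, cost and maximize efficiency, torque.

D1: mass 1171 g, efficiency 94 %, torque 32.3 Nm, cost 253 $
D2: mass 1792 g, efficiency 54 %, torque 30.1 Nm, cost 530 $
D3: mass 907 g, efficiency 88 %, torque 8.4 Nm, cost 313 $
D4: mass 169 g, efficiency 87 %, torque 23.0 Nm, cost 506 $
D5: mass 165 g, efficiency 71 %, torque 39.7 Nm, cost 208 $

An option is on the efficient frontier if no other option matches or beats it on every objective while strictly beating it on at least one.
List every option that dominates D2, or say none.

D1: mass 1171≤1792, efficiency 94≥54, torque 32.3≥30.1, cost 253≤530 — dominates D2.
D5: mass 165≤1792, efficiency 71≥54, torque 39.7≥30.1, cost 208≤530 — dominates D2.
Others (D3, D4) are each worse than D2 on at least one objective.

D1, D5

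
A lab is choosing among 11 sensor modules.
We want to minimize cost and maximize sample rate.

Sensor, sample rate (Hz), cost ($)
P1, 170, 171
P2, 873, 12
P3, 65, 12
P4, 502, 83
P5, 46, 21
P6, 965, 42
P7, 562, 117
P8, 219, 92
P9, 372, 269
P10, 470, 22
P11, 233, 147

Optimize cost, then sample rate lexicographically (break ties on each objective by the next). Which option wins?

First minimize cost: best is 12, kept {P2, P3}.
Then maximize sample rate: best is 873, kept {P2}.

P2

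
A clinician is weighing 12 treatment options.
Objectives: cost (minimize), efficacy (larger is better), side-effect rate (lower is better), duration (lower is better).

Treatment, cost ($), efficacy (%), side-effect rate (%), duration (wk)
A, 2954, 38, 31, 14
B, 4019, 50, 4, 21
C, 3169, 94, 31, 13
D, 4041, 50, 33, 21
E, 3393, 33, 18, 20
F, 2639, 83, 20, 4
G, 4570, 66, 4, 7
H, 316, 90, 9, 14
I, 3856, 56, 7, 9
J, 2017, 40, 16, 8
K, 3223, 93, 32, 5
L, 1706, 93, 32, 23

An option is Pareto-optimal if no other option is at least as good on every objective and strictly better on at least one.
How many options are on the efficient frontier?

A: dominated by F (cost 2639≤2954, efficacy 83≥38, side-effect rate 20≤31, duration 4≤14).
B: not dominated.
C: not dominated (best efficacy).
D: dominated by B (cost 4019≤4041, efficacy 50≥50, side-effect rate 4≤33, duration 21≤21).
E: dominated by H (cost 316≤3393, efficacy 90≥33, side-effect rate 9≤18, duration 14≤20).
F: not dominated (best duration).
G: not dominated.
H: not dominated (best cost).
I: not dominated.
J: not dominated.
K: not dominated.
L: not dominated.
Pareto-optimal: B, C, F, G, H, I, J, K, L → 9.

9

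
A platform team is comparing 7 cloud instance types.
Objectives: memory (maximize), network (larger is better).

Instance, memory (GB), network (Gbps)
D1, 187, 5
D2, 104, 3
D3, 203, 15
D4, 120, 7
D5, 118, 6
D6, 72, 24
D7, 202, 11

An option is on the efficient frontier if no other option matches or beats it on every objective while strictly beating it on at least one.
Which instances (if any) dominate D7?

D3

D3: memory 203≥202, network 15≥11 — dominates D7.
Others (D1, D2, D4, D5, D6) are each worse than D7 on at least one objective.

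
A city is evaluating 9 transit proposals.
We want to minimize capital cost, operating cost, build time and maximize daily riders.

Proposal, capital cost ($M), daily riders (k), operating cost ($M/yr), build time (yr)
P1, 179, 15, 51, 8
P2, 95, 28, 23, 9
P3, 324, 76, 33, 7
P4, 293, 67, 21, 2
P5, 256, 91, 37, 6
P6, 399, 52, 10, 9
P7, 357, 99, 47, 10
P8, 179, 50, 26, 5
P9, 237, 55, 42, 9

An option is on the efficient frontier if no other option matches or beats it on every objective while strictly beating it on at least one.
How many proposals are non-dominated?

8

P1: dominated by P8 (capital cost 179≤179, daily riders 50≥15, operating cost 26≤51, build time 5≤8).
P2: not dominated (best capital cost).
P3: not dominated.
P4: not dominated (best build time).
P5: not dominated.
P6: not dominated (best operating cost).
P7: not dominated (best daily riders).
P8: not dominated.
P9: not dominated.
Pareto-optimal: P2, P3, P4, P5, P6, P7, P8, P9 → 8.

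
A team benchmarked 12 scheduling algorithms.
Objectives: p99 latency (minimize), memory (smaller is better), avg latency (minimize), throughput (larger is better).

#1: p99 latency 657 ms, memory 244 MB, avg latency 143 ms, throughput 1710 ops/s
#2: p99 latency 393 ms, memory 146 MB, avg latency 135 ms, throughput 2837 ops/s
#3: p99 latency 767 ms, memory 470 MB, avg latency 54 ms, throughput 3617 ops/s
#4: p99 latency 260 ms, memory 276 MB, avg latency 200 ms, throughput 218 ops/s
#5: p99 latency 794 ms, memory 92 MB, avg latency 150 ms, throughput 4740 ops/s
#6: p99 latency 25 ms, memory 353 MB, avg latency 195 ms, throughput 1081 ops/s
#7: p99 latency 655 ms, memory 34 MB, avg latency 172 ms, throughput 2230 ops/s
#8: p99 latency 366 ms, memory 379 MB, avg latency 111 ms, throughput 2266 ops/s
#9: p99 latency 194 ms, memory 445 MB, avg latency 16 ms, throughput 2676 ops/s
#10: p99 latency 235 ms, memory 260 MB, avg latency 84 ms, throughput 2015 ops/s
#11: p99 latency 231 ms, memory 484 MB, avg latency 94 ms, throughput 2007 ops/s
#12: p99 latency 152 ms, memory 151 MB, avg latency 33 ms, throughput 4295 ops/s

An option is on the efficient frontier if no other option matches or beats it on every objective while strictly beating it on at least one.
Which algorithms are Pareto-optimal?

#2, #5, #6, #7, #9, #12

#1: dominated by #2 (p99 latency 393≤657, memory 146≤244, avg latency 135≤143, throughput 2837≥1710).
#2: not dominated.
#3: dominated by #12 (p99 latency 152≤767, memory 151≤470, avg latency 33≤54, throughput 4295≥3617).
#4: dominated by #10 (p99 latency 235≤260, memory 260≤276, avg latency 84≤200, throughput 2015≥218).
#5: not dominated (best throughput).
#6: not dominated (best p99 latency).
#7: not dominated (best memory).
#8: dominated by #12 (p99 latency 152≤366, memory 151≤379, avg latency 33≤111, throughput 4295≥2266).
#9: not dominated (best avg latency).
#10: dominated by #12 (p99 latency 152≤235, memory 151≤260, avg latency 33≤84, throughput 4295≥2015).
#11: dominated by #9 (p99 latency 194≤231, memory 445≤484, avg latency 16≤94, throughput 2676≥2007).
#12: not dominated.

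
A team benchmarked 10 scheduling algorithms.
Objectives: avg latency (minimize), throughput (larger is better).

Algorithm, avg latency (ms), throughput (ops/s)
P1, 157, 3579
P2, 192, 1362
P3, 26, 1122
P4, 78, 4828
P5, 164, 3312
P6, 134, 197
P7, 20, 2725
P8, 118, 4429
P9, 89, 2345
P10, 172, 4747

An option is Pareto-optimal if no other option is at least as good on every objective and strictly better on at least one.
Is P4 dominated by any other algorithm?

P1: worse on avg latency (157 vs 78).
P2: worse on avg latency (192 vs 78).
P3: worse on throughput (1122 vs 4828).
P5: worse on avg latency (164 vs 78).
P6: worse on avg latency (134 vs 78).
P7: worse on throughput (2725 vs 4828).
P8: worse on avg latency (118 vs 78).
P9: worse on avg latency (89 vs 78).
P10: worse on avg latency (172 vs 78).
No option is at least as good as P4 on every objective and strictly better on one.

No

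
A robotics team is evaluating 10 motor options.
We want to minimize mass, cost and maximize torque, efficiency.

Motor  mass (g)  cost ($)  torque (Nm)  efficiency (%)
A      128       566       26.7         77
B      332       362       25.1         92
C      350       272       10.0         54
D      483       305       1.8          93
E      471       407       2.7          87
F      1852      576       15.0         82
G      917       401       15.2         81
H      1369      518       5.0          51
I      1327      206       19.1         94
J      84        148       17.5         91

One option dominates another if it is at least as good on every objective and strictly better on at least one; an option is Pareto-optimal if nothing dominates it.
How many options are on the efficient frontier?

5

A: not dominated (best torque).
B: not dominated.
C: dominated by J (mass 84≤350, cost 148≤272, torque 17.5≥10.0, efficiency 91≥54).
D: not dominated.
E: dominated by B (mass 332≤471, cost 362≤407, torque 25.1≥2.7, efficiency 92≥87).
F: dominated by B (mass 332≤1852, cost 362≤576, torque 25.1≥15.0, efficiency 92≥82).
G: dominated by B (mass 332≤917, cost 362≤401, torque 25.1≥15.2, efficiency 92≥81).
H: dominated by B (mass 332≤1369, cost 362≤518, torque 25.1≥5.0, efficiency 92≥51).
I: not dominated (best efficiency).
J: not dominated (best mass).
Pareto-optimal: A, B, D, I, J → 5.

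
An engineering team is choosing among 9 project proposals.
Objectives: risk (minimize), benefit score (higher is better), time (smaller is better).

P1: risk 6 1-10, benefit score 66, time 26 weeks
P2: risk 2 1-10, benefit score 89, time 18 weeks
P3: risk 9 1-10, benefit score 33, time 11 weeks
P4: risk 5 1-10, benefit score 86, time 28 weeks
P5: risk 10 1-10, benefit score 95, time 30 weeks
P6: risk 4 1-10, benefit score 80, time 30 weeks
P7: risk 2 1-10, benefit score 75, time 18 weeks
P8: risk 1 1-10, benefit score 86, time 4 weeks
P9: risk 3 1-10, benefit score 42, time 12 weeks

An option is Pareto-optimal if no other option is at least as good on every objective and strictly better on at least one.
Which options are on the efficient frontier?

P2, P5, P8

P1: dominated by P2 (risk 2≤6, benefit score 89≥66, time 18≤26).
P2: not dominated.
P3: dominated by P8 (risk 1≤9, benefit score 86≥33, time 4≤11).
P4: dominated by P2 (risk 2≤5, benefit score 89≥86, time 18≤28).
P5: not dominated (best benefit score).
P6: dominated by P2 (risk 2≤4, benefit score 89≥80, time 18≤30).
P7: dominated by P2 (risk 2≤2, benefit score 89≥75, time 18≤18).
P8: not dominated (best risk).
P9: dominated by P8 (risk 1≤3, benefit score 86≥42, time 4≤12).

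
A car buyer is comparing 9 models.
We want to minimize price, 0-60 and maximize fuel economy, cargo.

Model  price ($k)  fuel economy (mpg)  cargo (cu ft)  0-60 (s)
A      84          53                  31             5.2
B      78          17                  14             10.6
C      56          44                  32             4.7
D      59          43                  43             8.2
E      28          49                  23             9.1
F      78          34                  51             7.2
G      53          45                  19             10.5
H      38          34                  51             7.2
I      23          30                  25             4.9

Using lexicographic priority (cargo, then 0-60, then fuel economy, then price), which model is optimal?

First maximize cargo: best is 51, kept {F, H}.
Then minimize 0-60: best is 7.2, kept {F, H}.
Then maximize fuel economy: best is 34, kept {F, H}.
Then minimize price: best is 38, kept {H}.

H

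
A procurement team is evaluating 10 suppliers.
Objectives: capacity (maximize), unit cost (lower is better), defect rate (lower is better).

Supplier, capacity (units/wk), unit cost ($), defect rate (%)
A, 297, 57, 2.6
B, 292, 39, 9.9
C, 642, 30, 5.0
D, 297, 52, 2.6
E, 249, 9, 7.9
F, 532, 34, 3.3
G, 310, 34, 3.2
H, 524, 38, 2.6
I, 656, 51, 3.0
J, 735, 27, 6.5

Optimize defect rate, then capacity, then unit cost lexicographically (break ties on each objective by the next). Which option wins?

First minimize defect rate: best is 2.6, kept {A, D, H}.
Then maximize capacity: best is 524, kept {H}.

H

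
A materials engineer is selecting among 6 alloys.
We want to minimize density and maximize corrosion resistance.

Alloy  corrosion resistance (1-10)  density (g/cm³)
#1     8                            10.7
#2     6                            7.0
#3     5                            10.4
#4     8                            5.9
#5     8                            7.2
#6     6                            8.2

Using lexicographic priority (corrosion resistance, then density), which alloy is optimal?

First maximize corrosion resistance: best is 8, kept {#1, #4, #5}.
Then minimize density: best is 5.9, kept {#4}.

#4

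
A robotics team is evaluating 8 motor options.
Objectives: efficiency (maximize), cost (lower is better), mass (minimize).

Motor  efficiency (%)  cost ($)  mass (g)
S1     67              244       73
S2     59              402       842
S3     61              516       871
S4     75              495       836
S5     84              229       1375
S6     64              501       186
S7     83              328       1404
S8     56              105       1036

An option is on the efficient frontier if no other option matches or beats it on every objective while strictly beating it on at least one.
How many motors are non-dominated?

S1: not dominated (best mass).
S2: dominated by S1 (efficiency 67≥59, cost 244≤402, mass 73≤842).
S3: dominated by S1 (efficiency 67≥61, cost 244≤516, mass 73≤871).
S4: not dominated.
S5: not dominated (best efficiency).
S6: dominated by S1 (efficiency 67≥64, cost 244≤501, mass 73≤186).
S7: dominated by S5 (efficiency 84≥83, cost 229≤328, mass 1375≤1404).
S8: not dominated (best cost).
Pareto-optimal: S1, S4, S5, S8 → 4.

4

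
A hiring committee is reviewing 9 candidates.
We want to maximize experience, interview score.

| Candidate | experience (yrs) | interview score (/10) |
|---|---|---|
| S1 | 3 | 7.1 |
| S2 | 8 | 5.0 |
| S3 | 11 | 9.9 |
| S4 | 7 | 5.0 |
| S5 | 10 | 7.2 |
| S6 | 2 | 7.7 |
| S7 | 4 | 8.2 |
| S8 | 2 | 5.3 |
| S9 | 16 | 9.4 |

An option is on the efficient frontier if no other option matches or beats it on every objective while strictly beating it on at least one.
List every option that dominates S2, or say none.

S3, S5, S9

S3: experience 11≥8, interview score 9.9≥5.0 — dominates S2.
S5: experience 10≥8, interview score 7.2≥5.0 — dominates S2.
S9: experience 16≥8, interview score 9.4≥5.0 — dominates S2.
Others (S1, S4, S6, S7, S8) are each worse than S2 on at least one objective.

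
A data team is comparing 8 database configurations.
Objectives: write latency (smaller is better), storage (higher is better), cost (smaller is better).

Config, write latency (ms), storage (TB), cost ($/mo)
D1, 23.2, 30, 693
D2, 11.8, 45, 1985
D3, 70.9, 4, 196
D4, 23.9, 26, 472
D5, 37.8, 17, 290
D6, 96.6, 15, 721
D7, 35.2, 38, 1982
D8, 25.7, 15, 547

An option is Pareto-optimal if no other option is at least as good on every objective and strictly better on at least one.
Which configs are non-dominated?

D1: not dominated.
D2: not dominated (best write latency).
D3: not dominated (best cost).
D4: not dominated.
D5: not dominated.
D6: dominated by D1 (write latency 23.2≤96.6, storage 30≥15, cost 693≤721).
D7: not dominated.
D8: dominated by D4 (write latency 23.9≤25.7, storage 26≥15, cost 472≤547).

D1, D2, D3, D4, D5, D7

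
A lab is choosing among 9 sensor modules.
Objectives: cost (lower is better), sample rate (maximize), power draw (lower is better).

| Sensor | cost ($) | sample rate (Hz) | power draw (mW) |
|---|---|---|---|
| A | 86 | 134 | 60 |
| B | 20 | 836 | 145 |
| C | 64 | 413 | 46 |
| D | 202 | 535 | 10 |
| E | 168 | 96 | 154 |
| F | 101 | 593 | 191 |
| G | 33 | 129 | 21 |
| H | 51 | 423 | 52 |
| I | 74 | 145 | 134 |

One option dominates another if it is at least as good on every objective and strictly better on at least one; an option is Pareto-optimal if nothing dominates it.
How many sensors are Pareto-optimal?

5

A: dominated by C (cost 64≤86, sample rate 413≥134, power draw 46≤60).
B: not dominated (best cost).
C: not dominated.
D: not dominated (best power draw).
E: dominated by A (cost 86≤168, sample rate 134≥96, power draw 60≤154).
F: dominated by B (cost 20≤101, sample rate 836≥593, power draw 145≤191).
G: not dominated.
H: not dominated.
I: dominated by C (cost 64≤74, sample rate 413≥145, power draw 46≤134).
Pareto-optimal: B, C, D, G, H → 5.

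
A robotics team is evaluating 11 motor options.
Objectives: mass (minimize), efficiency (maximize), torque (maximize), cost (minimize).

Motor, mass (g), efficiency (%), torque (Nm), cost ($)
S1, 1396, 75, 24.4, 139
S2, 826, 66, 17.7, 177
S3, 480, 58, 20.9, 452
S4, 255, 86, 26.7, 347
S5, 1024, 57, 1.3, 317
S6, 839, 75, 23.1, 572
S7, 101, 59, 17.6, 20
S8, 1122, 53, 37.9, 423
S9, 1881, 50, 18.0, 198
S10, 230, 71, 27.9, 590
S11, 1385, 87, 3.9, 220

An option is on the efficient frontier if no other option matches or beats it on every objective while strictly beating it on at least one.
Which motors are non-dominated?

S1, S2, S4, S7, S8, S10, S11

S1: not dominated.
S2: not dominated.
S3: dominated by S4 (mass 255≤480, efficiency 86≥58, torque 26.7≥20.9, cost 347≤452).
S4: not dominated.
S5: dominated by S2 (mass 826≤1024, efficiency 66≥57, torque 17.7≥1.3, cost 177≤317).
S6: dominated by S4 (mass 255≤839, efficiency 86≥75, torque 26.7≥23.1, cost 347≤572).
S7: not dominated (best mass).
S8: not dominated (best torque).
S9: dominated by S1 (mass 1396≤1881, efficiency 75≥50, torque 24.4≥18.0, cost 139≤198).
S10: not dominated.
S11: not dominated (best efficiency).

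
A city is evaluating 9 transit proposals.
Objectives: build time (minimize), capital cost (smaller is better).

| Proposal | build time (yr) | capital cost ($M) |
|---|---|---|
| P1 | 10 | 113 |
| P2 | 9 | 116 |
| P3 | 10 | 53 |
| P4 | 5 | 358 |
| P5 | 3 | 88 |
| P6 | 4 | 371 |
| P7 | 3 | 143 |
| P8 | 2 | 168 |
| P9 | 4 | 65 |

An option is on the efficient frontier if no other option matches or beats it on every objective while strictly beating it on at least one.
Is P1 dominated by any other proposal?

Yes

P3 vs P1: build time 10≤10, capital cost 53≤113 — P3 is at least as good on every objective and strictly better on at least one, so P3 dominates P1.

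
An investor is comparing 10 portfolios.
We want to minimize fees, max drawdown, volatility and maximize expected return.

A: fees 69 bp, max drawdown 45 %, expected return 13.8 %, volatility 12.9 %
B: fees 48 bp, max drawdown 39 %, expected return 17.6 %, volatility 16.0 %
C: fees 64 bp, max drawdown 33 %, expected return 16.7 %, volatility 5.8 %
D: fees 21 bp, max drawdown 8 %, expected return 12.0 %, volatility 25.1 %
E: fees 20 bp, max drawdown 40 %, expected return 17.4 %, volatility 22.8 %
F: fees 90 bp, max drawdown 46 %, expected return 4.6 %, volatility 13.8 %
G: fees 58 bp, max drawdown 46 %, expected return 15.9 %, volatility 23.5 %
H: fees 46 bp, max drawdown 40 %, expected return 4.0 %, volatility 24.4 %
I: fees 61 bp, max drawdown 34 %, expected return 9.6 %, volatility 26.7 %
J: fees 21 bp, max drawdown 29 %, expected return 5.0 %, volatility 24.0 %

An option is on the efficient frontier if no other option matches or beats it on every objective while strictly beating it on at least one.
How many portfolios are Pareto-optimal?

A: dominated by C (fees 64≤69, max drawdown 33≤45, expected return 16.7≥13.8, volatility 5.8≤12.9).
B: not dominated (best expected return).
C: not dominated (best volatility).
D: not dominated (best max drawdown).
E: not dominated (best fees).
F: dominated by A (fees 69≤90, max drawdown 45≤46, expected return 13.8≥4.6, volatility 12.9≤13.8).
G: dominated by B (fees 48≤58, max drawdown 39≤46, expected return 17.6≥15.9, volatility 16.0≤23.5).
H: dominated by E (fees 20≤46, max drawdown 40≤40, expected return 17.4≥4.0, volatility 22.8≤24.4).
I: dominated by D (fees 21≤61, max drawdown 8≤34, expected return 12.0≥9.6, volatility 25.1≤26.7).
J: not dominated.
Pareto-optimal: B, C, D, E, J → 5.

5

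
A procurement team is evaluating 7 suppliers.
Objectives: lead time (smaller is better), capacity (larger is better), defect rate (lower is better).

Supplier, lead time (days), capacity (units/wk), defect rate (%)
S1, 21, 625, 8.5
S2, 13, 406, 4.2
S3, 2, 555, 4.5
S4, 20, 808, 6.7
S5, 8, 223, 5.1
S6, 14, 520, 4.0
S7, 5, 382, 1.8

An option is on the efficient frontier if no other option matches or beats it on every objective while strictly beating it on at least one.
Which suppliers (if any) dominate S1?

S4: lead time 20≤21, capacity 808≥625, defect rate 6.7≤8.5 — dominates S1.
Others (S2, S3, S5, S6, S7) are each worse than S1 on at least one objective.

S4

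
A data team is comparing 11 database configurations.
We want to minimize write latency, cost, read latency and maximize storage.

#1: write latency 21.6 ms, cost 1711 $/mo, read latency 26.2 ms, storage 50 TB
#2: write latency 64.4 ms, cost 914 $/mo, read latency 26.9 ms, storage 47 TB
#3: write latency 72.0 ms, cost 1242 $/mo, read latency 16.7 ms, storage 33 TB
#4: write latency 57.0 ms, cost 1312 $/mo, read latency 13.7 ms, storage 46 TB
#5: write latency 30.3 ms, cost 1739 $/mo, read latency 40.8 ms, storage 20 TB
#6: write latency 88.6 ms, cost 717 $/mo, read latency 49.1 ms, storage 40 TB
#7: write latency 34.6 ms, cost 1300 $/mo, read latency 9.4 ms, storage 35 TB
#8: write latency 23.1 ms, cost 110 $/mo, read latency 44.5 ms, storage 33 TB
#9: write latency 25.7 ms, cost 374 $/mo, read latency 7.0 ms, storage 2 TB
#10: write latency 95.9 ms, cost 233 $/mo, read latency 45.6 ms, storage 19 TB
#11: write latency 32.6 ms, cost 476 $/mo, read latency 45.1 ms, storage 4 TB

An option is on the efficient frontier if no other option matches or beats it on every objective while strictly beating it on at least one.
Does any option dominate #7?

#1: worse on cost (1711 vs 1300).
#2: worse on write latency (64.4 vs 34.6).
#3: worse on write latency (72.0 vs 34.6).
#4: worse on write latency (57.0 vs 34.6).
#5: worse on cost (1739 vs 1300).
#6: worse on write latency (88.6 vs 34.6).
#8: worse on read latency (44.5 vs 9.4).
#9: worse on storage (2 vs 35).
#10: worse on write latency (95.9 vs 34.6).
#11: worse on read latency (45.1 vs 9.4).
No option is at least as good as #7 on every objective and strictly better on one.

No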